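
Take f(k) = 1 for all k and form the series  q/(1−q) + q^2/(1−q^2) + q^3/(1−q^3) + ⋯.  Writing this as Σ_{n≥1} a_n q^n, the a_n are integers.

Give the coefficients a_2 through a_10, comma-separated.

d|2:{1,2}  Σf=1+1=2
d|3:{3,1}  Σf=1+1=2
n=4: 4·1 2·2 1·4  f→[1+1+1]=3
q^5  k|5↦f(k): 5:1 1:1  a_5=2
n=6: 6·1 3·2 2·3 1·6  f→[1+1+1+1]=4
[q^7] f(1)=1,f(7)=1 ⇒ 2
q^8  k|8↦f(k): 1:1 2:1 4:1 8:1  a_8=4
d|9:{1,3,9}  Σf=1+1+1=3
q^10  k|10↦f(k): 1:1 2:1 5:1 10:1  a_10=4

2, 2, 3, 2, 4, 2, 4, 3, 4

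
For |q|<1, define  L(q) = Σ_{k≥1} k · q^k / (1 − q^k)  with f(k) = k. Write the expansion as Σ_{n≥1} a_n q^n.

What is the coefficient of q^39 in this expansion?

q^39  k|39↦f(k): 1:1 3:3 13:13 39:39  a_39=56

a_39 = 56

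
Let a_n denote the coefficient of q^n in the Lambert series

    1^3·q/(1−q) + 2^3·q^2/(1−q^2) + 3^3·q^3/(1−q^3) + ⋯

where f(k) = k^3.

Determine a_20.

a_20 = 9198

q^20  k|20↦f(k): 20:8000 10:1000 5:125 4:64 2:8 1:1  a_20=9198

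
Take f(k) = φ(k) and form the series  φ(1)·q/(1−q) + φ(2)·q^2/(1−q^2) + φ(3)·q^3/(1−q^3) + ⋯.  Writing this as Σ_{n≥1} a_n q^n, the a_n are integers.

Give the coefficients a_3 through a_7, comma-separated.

d|3:{3,1}  Σφ=2+1=3
n=4: 1·4 2·2 4·1  φ→[1+1+2]=4
q^5  k|5↦φ(k): 1:1 5:4  a_5=5
n=6: 1·6 2·3 3·2 6·1  φ→[1+1+2+2]=6
[q^7] φ(1)=1,φ(7)=6 ⇒ 7

3, 4, 5, 6, 7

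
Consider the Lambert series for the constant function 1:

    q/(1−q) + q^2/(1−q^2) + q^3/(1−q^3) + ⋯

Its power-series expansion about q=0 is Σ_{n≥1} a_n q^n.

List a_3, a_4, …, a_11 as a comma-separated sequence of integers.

d|3:{3,1}  Σf=1+1=2
q^4  k|4↦f(k): 4:1 2:1 1:1  a_4=3
n=5: 5·1 1·5  f→[1+1]=2
[q^6] f(1)=1,f(2)=1,f(3)=1,f(6)=1 ⇒ 4
n=7: 1·7 7·1  f→[1+1]=2
d|8:{8,4,2,1}  Σf=1+1+1+1=4
d|9:{9,3,1}  Σf=1+1+1=3
d|10:{1,2,5,10}  Σf=1+1+1+1=4
[q^11] f(11)=1,f(1)=1 ⇒ 2

2, 3, 2, 4, 2, 4, 3, 4, 2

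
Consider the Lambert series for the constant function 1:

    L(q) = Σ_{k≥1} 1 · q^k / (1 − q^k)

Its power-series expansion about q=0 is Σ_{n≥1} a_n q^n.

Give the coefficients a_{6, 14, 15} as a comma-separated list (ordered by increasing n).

4, 4, 4

q^6  k|6↦f(k): 1:1 2:1 3:1 6:1  a_6=4
q^14  k|14↦f(k): 1:1 2:1 7:1 14:1  a_14=4
q^15  k|15↦f(k): 15:1 5:1 3:1 1:1  a_15=4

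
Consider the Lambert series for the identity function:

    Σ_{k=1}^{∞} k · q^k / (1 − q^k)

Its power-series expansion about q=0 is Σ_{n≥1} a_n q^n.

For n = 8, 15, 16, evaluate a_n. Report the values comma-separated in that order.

d|8:{8,4,2,1}  Σf=8+4+2+1=15
q^15  k|15↦f(k): 1:1 3:3 5:5 15:15  a_15=24
n=16: 1·16 2·8 4·4 8·2 16·1  f→[1+2+4+8+16]=31

15, 24, 31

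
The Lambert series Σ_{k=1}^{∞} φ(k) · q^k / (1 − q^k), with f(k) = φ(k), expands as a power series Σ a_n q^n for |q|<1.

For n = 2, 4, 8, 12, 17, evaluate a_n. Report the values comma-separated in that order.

q^2  k|2↦φ(k): 1:1 2:1  a_2=2
[q^4] φ(1)=1,φ(2)=1,φ(4)=2 ⇒ 4
n=8: 8·1 4·2 2·4 1·8  φ→[4+2+1+1]=8
q^12  k|12↦φ(k): 1:1 2:1 3:2 4:2 6:2 12:4  a_12=12
d|17:{1,17}  Σφ=1+16=17

2, 4, 8, 12, 17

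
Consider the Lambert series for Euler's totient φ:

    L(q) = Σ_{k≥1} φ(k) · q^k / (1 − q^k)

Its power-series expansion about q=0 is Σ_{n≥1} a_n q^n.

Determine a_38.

[q^38] φ(1)=1,φ(2)=1,φ(19)=18,φ(38)=18 ⇒ 38

a_38 = 38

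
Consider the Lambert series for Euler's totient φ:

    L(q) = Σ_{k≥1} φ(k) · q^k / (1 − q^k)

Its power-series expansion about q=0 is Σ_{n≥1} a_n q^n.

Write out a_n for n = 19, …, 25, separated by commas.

d|19:{19,1}  Σφ=18+1=19
q^20  k|20↦φ(k): 20:8 10:4 5:4 4:2 2:1 1:1  a_20=20
d|21:{1,3,7,21}  Σφ=1+2+6+12=21
[q^22] φ(1)=1,φ(2)=1,φ(11)=10,φ(22)=10 ⇒ 22
d|23:{1,23}  Σφ=1+22=23
n=24: 24·1 12·2 8·3 6·4 4·6 3·8 2·12 1·24  φ→[8+4+4+2+2+2+1+1]=24
[q^25] φ(25)=20,φ(5)=4,φ(1)=1 ⇒ 25

19, 20, 21, 22, 23, 24, 25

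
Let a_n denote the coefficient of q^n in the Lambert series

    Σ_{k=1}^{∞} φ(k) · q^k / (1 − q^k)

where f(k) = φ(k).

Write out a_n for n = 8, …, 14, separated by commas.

n=8: 8·1 4·2 2·4 1·8  φ→[4+2+1+1]=8
n=9: 9·1 3·3 1·9  φ→[6+2+1]=9
d|10:{10,5,2,1}  Σφ=4+4+1+1=10
q^11  k|11↦φ(k): 1:1 11:10  a_11=11
d|12:{1,2,3,4,6,12}  Σφ=1+1+2+2+2+4=12
[q^13] φ(1)=1,φ(13)=12 ⇒ 13
[q^14] φ(14)=6,φ(7)=6,φ(2)=1,φ(1)=1 ⇒ 14

8, 9, 10, 11, 12, 13, 14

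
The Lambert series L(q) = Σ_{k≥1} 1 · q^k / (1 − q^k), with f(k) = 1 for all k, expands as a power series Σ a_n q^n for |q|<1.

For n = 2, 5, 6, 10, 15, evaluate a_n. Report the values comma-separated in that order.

[q^2] f(1)=1,f(2)=1 ⇒ 2
[q^5] f(5)=1,f(1)=1 ⇒ 2
[q^6] f(1)=1,f(2)=1,f(3)=1,f(6)=1 ⇒ 4
[q^10] f(1)=1,f(2)=1,f(5)=1,f(10)=1 ⇒ 4
d|15:{1,3,5,15}  Σf=1+1+1+1=4

2, 2, 4, 4, 4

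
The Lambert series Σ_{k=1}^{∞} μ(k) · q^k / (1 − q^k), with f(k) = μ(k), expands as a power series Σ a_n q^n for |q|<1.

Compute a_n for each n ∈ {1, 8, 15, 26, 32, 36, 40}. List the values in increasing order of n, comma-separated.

1, 0, 0, 0, 0, 0, 0

n=1: 1·1  μ→[1]=1
n=8: 8·1 4·2 2·4 1·8  μ→[0+0+(-1)+1]=0
d|15:{15,5,3,1}  Σμ=1+(-1)+(-1)+1=0
n=26: 26·1 13·2 2·13 1·26  μ→[1+(-1)+(-1)+1]=0
n=32: 1·32 2·16 4·8 8·4 16·2 32·1  μ→[1+(-1)+0+0+0+0]=0
n=36: 1·36 2·18 3·12 4·9 6·6 9·4 12·3 18·2 36·1  μ→[1+(-1)+(-1)+0+1+0+0+0+0]=0
[q^40] μ(1)=1,μ(2)=-1,μ(4)=0,μ(5)=-1,μ(8)=0,μ(10)=1,μ(20)=0,μ(40)=0 ⇒ 0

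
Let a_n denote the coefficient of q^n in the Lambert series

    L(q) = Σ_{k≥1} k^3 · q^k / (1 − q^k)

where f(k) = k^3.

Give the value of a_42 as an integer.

a_42 = 86688

d|42:{42,21,14,7,6,3,2,1}  Σf=74088+9261+2744+343+216+27+8+1=86688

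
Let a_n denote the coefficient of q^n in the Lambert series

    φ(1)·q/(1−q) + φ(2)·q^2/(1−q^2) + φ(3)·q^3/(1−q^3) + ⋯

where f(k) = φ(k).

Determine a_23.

q^23  k|23↦φ(k): 23:22 1:1  a_23=23

a_23 = 23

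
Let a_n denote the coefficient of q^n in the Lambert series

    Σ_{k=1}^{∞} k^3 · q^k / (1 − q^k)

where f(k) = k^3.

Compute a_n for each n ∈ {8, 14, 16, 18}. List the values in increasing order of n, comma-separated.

d|8:{1,2,4,8}  Σf=1+8+64+512=585
d|14:{14,7,2,1}  Σf=2744+343+8+1=3096
q^16  k|16↦f(k): 1:1 2:8 4:64 8:512 16:4096  a_16=4681
n=18: 1·18 2·9 3·6 6·3 9·2 18·1  f→[1+8+27+216+729+5832]=6813

585, 3096, 4681, 6813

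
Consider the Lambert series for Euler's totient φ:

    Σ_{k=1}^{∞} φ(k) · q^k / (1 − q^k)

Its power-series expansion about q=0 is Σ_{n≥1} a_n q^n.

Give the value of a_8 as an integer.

d|8:{1,2,4,8}  Σφ=1+1+2+4=8

a_8 = 8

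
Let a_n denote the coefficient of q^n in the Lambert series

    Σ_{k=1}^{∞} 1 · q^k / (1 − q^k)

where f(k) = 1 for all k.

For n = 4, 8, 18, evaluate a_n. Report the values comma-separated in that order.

n=4: 1·4 2·2 4·1  f→[1+1+1]=3
d|8:{1,2,4,8}  Σf=1+1+1+1=4
n=18: 18·1 9·2 6·3 3·6 2·9 1·18  f→[1+1+1+1+1+1]=6

3, 4, 6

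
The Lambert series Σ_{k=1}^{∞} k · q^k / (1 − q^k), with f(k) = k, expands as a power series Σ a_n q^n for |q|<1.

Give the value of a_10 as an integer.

a_10 = 18

q^10  k|10↦f(k): 10:10 5:5 2:2 1:1  a_10=18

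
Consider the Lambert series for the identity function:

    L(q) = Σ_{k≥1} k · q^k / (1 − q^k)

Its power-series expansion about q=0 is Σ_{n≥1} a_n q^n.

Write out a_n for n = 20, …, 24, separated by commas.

q^20  k|20↦f(k): 1:1 2:2 4:4 5:5 10:10 20:20  a_20=42
[q^21] f(21)=21,f(7)=7,f(3)=3,f(1)=1 ⇒ 32
d|22:{1,2,11,22}  Σf=1+2+11+22=36
n=23: 1·23 23·1  f→[1+23]=24
[q^24] f(24)=24,f(12)=12,f(8)=8,f(6)=6,f(4)=4,f(3)=3,f(2)=2,f(1)=1 ⇒ 60

42, 32, 36, 24, 60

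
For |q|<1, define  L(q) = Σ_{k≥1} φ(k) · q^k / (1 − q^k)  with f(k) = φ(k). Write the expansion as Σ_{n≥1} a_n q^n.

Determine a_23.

d|23:{23,1}  Σφ=22+1=23

a_23 = 23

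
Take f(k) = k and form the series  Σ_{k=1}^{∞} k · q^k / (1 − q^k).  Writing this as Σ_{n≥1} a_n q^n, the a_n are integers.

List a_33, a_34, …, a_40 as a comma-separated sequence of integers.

48, 54, 48, 91, 38, 60, 56, 90

d|33:{33,11,3,1}  Σf=33+11+3+1=48
n=34: 34·1 17·2 2·17 1·34  f→[34+17+2+1]=54
q^35  k|35↦f(k): 35:35 7:7 5:5 1:1  a_35=48
q^36  k|36↦f(k): 1:1 2:2 3:3 4:4 6:6 9:9 12:12 18:18 36:36  a_36=91
d|37:{37,1}  Σf=37+1=38
[q^38] f(38)=38,f(19)=19,f(2)=2,f(1)=1 ⇒ 60
n=39: 39·1 13·3 3·13 1·39  f→[39+13+3+1]=56
[q^40] f(1)=1,f(2)=2,f(4)=4,f(5)=5,f(8)=8,f(10)=10,f(20)=20,f(40)=40 ⇒ 90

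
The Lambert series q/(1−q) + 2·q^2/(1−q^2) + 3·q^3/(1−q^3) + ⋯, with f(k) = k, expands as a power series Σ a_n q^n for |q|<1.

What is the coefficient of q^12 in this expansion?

a_12 = 28

[q^12] f(12)=12,f(6)=6,f(4)=4,f(3)=3,f(2)=2,f(1)=1 ⇒ 28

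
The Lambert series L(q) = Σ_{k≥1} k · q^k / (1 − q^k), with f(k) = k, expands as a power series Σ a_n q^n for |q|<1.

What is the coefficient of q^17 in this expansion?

[q^17] f(1)=1,f(17)=17 ⇒ 18

a_17 = 18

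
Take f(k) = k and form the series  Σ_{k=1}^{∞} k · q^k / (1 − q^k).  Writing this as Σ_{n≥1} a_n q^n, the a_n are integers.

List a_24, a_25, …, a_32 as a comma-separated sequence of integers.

60, 31, 42, 40, 56, 30, 72, 32, 63

q^24  k|24↦f(k): 24:24 12:12 8:8 6:6 4:4 3:3 2:2 1:1  a_24=60
q^25  k|25↦f(k): 25:25 5:5 1:1  a_25=31
[q^26] f(1)=1,f(2)=2,f(13)=13,f(26)=26 ⇒ 42
q^27  k|27↦f(k): 1:1 3:3 9:9 27:27  a_27=40
d|28:{28,14,7,4,2,1}  Σf=28+14+7+4+2+1=56
n=29: 1·29 29·1  f→[1+29]=30
n=30: 30·1 15·2 10·3 6·5 5·6 3·10 2·15 1·30  f→[30+15+10+6+5+3+2+1]=72
q^31  k|31↦f(k): 1:1 31:31  a_31=32
[q^32] f(32)=32,f(16)=16,f(8)=8,f(4)=4,f(2)=2,f(1)=1 ⇒ 63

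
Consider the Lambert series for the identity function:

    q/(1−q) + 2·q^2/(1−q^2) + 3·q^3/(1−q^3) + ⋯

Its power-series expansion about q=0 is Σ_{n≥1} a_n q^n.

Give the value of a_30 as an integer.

a_30 = 72

n=30: 30·1 15·2 10·3 6·5 5·6 3·10 2·15 1·30  f→[30+15+10+6+5+3+2+1]=72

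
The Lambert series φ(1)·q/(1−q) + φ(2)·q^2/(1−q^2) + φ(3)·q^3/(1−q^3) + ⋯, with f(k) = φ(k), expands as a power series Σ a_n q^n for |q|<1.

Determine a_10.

q^10  k|10↦φ(k): 10:4 5:4 2:1 1:1  a_10=10

a_10 = 10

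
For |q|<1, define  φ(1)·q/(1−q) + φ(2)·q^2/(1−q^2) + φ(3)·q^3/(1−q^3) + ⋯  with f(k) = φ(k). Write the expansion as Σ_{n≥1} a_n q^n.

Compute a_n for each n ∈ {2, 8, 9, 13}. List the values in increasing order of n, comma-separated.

[q^2] φ(1)=1,φ(2)=1 ⇒ 2
d|8:{8,4,2,1}  Σφ=4+2+1+1=8
n=9: 1·9 3·3 9·1  φ→[1+2+6]=9
q^13  k|13↦φ(k): 1:1 13:12  a_13=13

2, 8, 9, 13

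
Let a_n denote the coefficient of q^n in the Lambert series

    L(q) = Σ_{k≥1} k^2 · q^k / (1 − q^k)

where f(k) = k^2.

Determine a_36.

a_36 = 1911

[q^36] f(36)=1296,f(18)=324,f(12)=144,f(9)=81,f(6)=36,f(4)=16,f(3)=9,f(2)=4,f(1)=1 ⇒ 1911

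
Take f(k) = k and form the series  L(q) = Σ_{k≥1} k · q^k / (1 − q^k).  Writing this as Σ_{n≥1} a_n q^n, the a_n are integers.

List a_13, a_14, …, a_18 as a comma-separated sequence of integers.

[q^13] f(13)=13,f(1)=1 ⇒ 14
q^14  k|14↦f(k): 1:1 2:2 7:7 14:14  a_14=24
[q^15] f(1)=1,f(3)=3,f(5)=5,f(15)=15 ⇒ 24
n=16: 16·1 8·2 4·4 2·8 1·16  f→[16+8+4+2+1]=31
d|17:{1,17}  Σf=1+17=18
[q^18] f(1)=1,f(2)=2,f(3)=3,f(6)=6,f(9)=9,f(18)=18 ⇒ 39

14, 24, 24, 31, 18, 39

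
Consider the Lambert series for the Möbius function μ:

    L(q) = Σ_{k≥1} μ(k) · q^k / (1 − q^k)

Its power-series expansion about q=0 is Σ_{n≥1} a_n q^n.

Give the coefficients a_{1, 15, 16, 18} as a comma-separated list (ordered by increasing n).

n=1: 1·1  μ→[1]=1
[q^15] μ(15)=1,μ(5)=-1,μ(3)=-1,μ(1)=1 ⇒ 0
n=16: 16·1 8·2 4·4 2·8 1·16  μ→[0+0+0+(-1)+1]=0
n=18: 1·18 2·9 3·6 6·3 9·2 18·1  μ→[1+(-1)+(-1)+1+0+0]=0

1, 0, 0, 0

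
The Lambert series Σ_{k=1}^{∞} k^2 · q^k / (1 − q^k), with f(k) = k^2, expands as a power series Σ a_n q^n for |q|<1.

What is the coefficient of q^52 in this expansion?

n=52: 52·1 26·2 13·4 4·13 2·26 1·52  f→[2704+676+169+16+4+1]=3570

a_52 = 3570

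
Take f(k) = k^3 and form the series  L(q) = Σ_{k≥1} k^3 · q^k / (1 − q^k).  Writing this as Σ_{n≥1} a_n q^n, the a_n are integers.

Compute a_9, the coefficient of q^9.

a_9 = 757

q^9  k|9↦f(k): 9:729 3:27 1:1  a_9=757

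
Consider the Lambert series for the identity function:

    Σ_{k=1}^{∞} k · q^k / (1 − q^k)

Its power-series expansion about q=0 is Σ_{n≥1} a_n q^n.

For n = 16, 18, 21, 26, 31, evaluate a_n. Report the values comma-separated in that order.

n=16: 1·16 2·8 4·4 8·2 16·1  f→[1+2+4+8+16]=31
d|18:{18,9,6,3,2,1}  Σf=18+9+6+3+2+1=39
n=21: 1·21 3·7 7·3 21·1  f→[1+3+7+21]=32
d|26:{26,13,2,1}  Σf=26+13+2+1=42
d|31:{31,1}  Σf=31+1=32

31, 39, 32, 42, 32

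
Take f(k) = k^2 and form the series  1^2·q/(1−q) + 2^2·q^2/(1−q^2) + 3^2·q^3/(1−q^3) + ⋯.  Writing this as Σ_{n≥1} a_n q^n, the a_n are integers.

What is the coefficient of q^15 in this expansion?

q^15  k|15↦f(k): 15:225 5:25 3:9 1:1  a_15=260

a_15 = 260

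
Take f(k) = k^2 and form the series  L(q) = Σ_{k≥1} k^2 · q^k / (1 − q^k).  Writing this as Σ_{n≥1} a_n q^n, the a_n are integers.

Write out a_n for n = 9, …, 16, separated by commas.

91, 130, 122, 210, 170, 250, 260, 341

n=9: 9·1 3·3 1·9  f→[81+9+1]=91
[q^10] f(1)=1,f(2)=4,f(5)=25,f(10)=100 ⇒ 130
d|11:{1,11}  Σf=1+121=122
[q^12] f(1)=1,f(2)=4,f(3)=9,f(4)=16,f(6)=36,f(12)=144 ⇒ 210
n=13: 1·13 13·1  f→[1+169]=170
d|14:{1,2,7,14}  Σf=1+4+49+196=250
[q^15] f(15)=225,f(5)=25,f(3)=9,f(1)=1 ⇒ 260
n=16: 16·1 8·2 4·4 2·8 1·16  f→[256+64+16+4+1]=341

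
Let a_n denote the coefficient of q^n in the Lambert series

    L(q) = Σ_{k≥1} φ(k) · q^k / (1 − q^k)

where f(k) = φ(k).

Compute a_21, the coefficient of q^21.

d|21:{1,3,7,21}  Σφ=1+2+6+12=21

a_21 = 21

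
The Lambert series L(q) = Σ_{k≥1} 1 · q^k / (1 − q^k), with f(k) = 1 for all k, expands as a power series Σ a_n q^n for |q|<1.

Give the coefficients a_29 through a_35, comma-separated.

2, 8, 2, 6, 4, 4, 4

q^29  k|29↦f(k): 29:1 1:1  a_29=2
q^30  k|30↦f(k): 1:1 2:1 3:1 5:1 6:1 10:1 15:1 30:1  a_30=8
q^31  k|31↦f(k): 31:1 1:1  a_31=2
q^32  k|32↦f(k): 1:1 2:1 4:1 8:1 16:1 32:1  a_32=6
d|33:{1,3,11,33}  Σf=1+1+1+1=4
n=34: 1·34 2·17 17·2 34·1  f→[1+1+1+1]=4
q^35  k|35↦f(k): 1:1 5:1 7:1 35:1  a_35=4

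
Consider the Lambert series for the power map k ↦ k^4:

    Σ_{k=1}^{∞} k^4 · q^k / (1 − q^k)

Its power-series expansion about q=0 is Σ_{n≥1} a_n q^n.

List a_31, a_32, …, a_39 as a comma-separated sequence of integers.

923522, 1118481, 1200644, 1419874, 1503652, 1813539, 1874162, 2215474, 2342084

q^31  k|31↦f(k): 31:923521 1:1  a_31=923522
[q^32] f(32)=1048576,f(16)=65536,f(8)=4096,f(4)=256,f(2)=16,f(1)=1 ⇒ 1118481
d|33:{1,3,11,33}  Σf=1+81+14641+1185921=1200644
q^34  k|34↦f(k): 34:1336336 17:83521 2:16 1:1  a_34=1419874
n=35: 1·35 5·7 7·5 35·1  f→[1+625+2401+1500625]=1503652
[q^36] f(36)=1679616,f(18)=104976,f(12)=20736,f(9)=6561,f(6)=1296,f(4)=256,f(3)=81,f(2)=16,f(1)=1 ⇒ 1813539
d|37:{37,1}  Σf=1874161+1=1874162
q^38  k|38↦f(k): 1:1 2:16 19:130321 38:2085136  a_38=2215474
q^39  k|39↦f(k): 39:2313441 13:28561 3:81 1:1  a_39=2342084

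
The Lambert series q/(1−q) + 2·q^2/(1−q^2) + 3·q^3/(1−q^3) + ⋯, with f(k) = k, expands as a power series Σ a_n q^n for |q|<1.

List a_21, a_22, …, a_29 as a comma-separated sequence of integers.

q^21  k|21↦f(k): 1:1 3:3 7:7 21:21  a_21=32
d|22:{1,2,11,22}  Σf=1+2+11+22=36
q^23  k|23↦f(k): 1:1 23:23  a_23=24
[q^24] f(1)=1,f(2)=2,f(3)=3,f(4)=4,f(6)=6,f(8)=8,f(12)=12,f(24)=24 ⇒ 60
n=25: 25·1 5·5 1·25  f→[25+5+1]=31
n=26: 26·1 13·2 2·13 1·26  f→[26+13+2+1]=42
[q^27] f(27)=27,f(9)=9,f(3)=3,f(1)=1 ⇒ 40
n=28: 28·1 14·2 7·4 4·7 2·14 1·28  f→[28+14+7+4+2+1]=56
[q^29] f(29)=29,f(1)=1 ⇒ 30

32, 36, 24, 60, 31, 42, 40, 56, 30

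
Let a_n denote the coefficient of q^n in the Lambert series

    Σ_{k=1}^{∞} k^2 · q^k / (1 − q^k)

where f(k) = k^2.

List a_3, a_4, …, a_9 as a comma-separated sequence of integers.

[q^3] f(3)=9,f(1)=1 ⇒ 10
q^4  k|4↦f(k): 4:16 2:4 1:1  a_4=21
n=5: 5·1 1·5  f→[25+1]=26
[q^6] f(1)=1,f(2)=4,f(3)=9,f(6)=36 ⇒ 50
d|7:{7,1}  Σf=49+1=50
d|8:{8,4,2,1}  Σf=64+16+4+1=85
n=9: 9·1 3·3 1·9  f→[81+9+1]=91

10, 21, 26, 50, 50, 85, 91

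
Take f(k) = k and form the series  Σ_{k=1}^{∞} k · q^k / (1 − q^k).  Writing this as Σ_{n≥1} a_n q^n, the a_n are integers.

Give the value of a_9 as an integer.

a_9 = 13

[q^9] f(9)=9,f(3)=3,f(1)=1 ⇒ 13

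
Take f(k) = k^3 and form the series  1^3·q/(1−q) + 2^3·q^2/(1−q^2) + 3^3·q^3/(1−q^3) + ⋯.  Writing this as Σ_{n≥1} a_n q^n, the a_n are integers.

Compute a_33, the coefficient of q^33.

a_33 = 37296

[q^33] f(33)=35937,f(11)=1331,f(3)=27,f(1)=1 ⇒ 37296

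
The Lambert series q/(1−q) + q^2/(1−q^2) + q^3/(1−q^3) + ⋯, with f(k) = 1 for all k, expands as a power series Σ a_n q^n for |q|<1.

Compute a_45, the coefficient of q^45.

q^45  k|45↦f(k): 45:1 15:1 9:1 5:1 3:1 1:1  a_45=6

a_45 = 6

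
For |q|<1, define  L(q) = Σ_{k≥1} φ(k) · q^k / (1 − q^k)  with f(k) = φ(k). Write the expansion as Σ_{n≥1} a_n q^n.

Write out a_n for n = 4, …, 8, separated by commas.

n=4: 1·4 2·2 4·1  φ→[1+1+2]=4
[q^5] φ(5)=4,φ(1)=1 ⇒ 5
[q^6] φ(1)=1,φ(2)=1,φ(3)=2,φ(6)=2 ⇒ 6
q^7  k|7↦φ(k): 1:1 7:6  a_7=7
[q^8] φ(1)=1,φ(2)=1,φ(4)=2,φ(8)=4 ⇒ 8

4, 5, 6, 7, 8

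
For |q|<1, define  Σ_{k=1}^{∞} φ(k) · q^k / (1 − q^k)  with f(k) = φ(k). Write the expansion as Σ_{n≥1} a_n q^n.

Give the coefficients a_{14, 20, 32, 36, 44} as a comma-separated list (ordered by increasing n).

n=14: 1·14 2·7 7·2 14·1  φ→[1+1+6+6]=14
q^20  k|20↦φ(k): 20:8 10:4 5:4 4:2 2:1 1:1  a_20=20
q^32  k|32↦φ(k): 32:16 16:8 8:4 4:2 2:1 1:1  a_32=32
n=36: 36·1 18·2 12·3 9·4 6·6 4·9 3·12 2·18 1·36  φ→[12+6+4+6+2+2+2+1+1]=36
[q^44] φ(44)=20,φ(22)=10,φ(11)=10,φ(4)=2,φ(2)=1,φ(1)=1 ⇒ 44

14, 20, 32, 36, 44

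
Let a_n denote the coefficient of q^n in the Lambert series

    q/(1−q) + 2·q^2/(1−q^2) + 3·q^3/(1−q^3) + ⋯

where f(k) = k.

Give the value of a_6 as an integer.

n=6: 1·6 2·3 3·2 6·1  f→[1+2+3+6]=12

a_6 = 12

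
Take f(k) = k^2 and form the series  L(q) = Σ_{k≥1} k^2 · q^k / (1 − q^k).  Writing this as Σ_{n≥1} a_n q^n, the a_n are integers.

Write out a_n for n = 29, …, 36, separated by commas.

842, 1300, 962, 1365, 1220, 1450, 1300, 1911

n=29: 1·29 29·1  f→[1+841]=842
[q^30] f(30)=900,f(15)=225,f(10)=100,f(6)=36,f(5)=25,f(3)=9,f(2)=4,f(1)=1 ⇒ 1300
[q^31] f(31)=961,f(1)=1 ⇒ 962
n=32: 1·32 2·16 4·8 8·4 16·2 32·1  f→[1+4+16+64+256+1024]=1365
d|33:{33,11,3,1}  Σf=1089+121+9+1=1220
q^34  k|34↦f(k): 1:1 2:4 17:289 34:1156  a_34=1450
n=35: 35·1 7·5 5·7 1·35  f→[1225+49+25+1]=1300
d|36:{1,2,3,4,6,9,12,18,36}  Σf=1+4+9+16+36+81+144+324+1296=1911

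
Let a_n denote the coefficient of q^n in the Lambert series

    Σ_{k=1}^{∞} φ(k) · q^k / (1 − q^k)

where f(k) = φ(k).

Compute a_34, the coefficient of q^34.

[q^34] φ(1)=1,φ(2)=1,φ(17)=16,φ(34)=16 ⇒ 34

a_34 = 34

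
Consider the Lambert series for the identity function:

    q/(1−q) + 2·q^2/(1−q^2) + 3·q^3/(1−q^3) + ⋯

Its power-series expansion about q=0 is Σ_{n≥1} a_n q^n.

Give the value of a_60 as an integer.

a_60 = 168

[q^60] f(1)=1,f(2)=2,f(3)=3,f(4)=4,f(5)=5,f(6)=6,f(10)=10,f(12)=12,f(15)=15,f(20)=20,f(30)=30,f(60)=60 ⇒ 168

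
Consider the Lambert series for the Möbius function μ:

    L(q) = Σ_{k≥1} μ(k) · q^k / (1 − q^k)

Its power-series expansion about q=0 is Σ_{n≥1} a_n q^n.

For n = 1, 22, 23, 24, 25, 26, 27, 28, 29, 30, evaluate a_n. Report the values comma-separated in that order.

1, 0, 0, 0, 0, 0, 0, 0, 0, 0

d|1:{1}  Σμ=1=1
q^22  k|22↦μ(k): 1:1 2:-1 11:-1 22:1  a_22=0
q^23  k|23↦μ(k): 1:1 23:-1  a_23=0
n=24: 24·1 12·2 8·3 6·4 4·6 3·8 2·12 1·24  μ→[0+0+0+1+0+(-1)+(-1)+1]=0
n=25: 1·25 5·5 25·1  μ→[1+(-1)+0]=0
n=26: 26·1 13·2 2·13 1·26  μ→[1+(-1)+(-1)+1]=0
[q^27] μ(1)=1,μ(3)=-1,μ(9)=0,μ(27)=0 ⇒ 0
n=28: 1·28 2·14 4·7 7·4 14·2 28·1  μ→[1+(-1)+0+(-1)+1+0]=0
d|29:{1,29}  Σμ=1+(-1)=0
d|30:{30,15,10,6,5,3,2,1}  Σμ=(-1)+1+1+1+(-1)+(-1)+(-1)+1=0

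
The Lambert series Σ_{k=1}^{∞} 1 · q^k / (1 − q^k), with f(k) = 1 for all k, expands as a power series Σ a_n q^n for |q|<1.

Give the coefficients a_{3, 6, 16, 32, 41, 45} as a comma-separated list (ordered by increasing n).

2, 4, 5, 6, 2, 6

n=3: 3·1 1·3  f→[1+1]=2
d|6:{6,3,2,1}  Σf=1+1+1+1=4
n=16: 16·1 8·2 4·4 2·8 1·16  f→[1+1+1+1+1]=5
n=32: 1·32 2·16 4·8 8·4 16·2 32·1  f→[1+1+1+1+1+1]=6
n=41: 41·1 1·41  f→[1+1]=2
[q^45] f(1)=1,f(3)=1,f(5)=1,f(9)=1,f(15)=1,f(45)=1 ⇒ 6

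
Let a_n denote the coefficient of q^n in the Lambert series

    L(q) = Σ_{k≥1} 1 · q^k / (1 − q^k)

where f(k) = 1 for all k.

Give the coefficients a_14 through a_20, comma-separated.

4, 4, 5, 2, 6, 2, 6

n=14: 1·14 2·7 7·2 14·1  f→[1+1+1+1]=4
[q^15] f(1)=1,f(3)=1,f(5)=1,f(15)=1 ⇒ 4
d|16:{1,2,4,8,16}  Σf=1+1+1+1+1=5
q^17  k|17↦f(k): 17:1 1:1  a_17=2
n=18: 1·18 2·9 3·6 6·3 9·2 18·1  f→[1+1+1+1+1+1]=6
q^19  k|19↦f(k): 19:1 1:1  a_19=2
[q^20] f(1)=1,f(2)=1,f(4)=1,f(5)=1,f(10)=1,f(20)=1 ⇒ 6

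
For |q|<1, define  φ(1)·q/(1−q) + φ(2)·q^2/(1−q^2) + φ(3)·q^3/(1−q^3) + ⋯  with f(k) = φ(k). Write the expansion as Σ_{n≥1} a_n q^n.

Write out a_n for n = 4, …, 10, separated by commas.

[q^4] φ(4)=2,φ(2)=1,φ(1)=1 ⇒ 4
[q^5] φ(5)=4,φ(1)=1 ⇒ 5
[q^6] φ(1)=1,φ(2)=1,φ(3)=2,φ(6)=2 ⇒ 6
d|7:{7,1}  Σφ=6+1=7
q^8  k|8↦φ(k): 8:4 4:2 2:1 1:1  a_8=8
q^9  k|9↦φ(k): 1:1 3:2 9:6  a_9=9
q^10  k|10↦φ(k): 10:4 5:4 2:1 1:1  a_10=10

4, 5, 6, 7, 8, 9, 10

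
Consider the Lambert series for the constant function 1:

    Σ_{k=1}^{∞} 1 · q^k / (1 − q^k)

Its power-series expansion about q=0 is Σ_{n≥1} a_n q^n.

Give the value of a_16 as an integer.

n=16: 1·16 2·8 4·4 8·2 16·1  f→[1+1+1+1+1]=5

a_16 = 5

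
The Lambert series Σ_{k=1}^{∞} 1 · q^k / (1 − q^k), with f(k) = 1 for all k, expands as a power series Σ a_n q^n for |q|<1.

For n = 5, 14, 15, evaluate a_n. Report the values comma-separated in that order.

[q^5] f(1)=1,f(5)=1 ⇒ 2
n=14: 1·14 2·7 7·2 14·1  f→[1+1+1+1]=4
[q^15] f(15)=1,f(5)=1,f(3)=1,f(1)=1 ⇒ 4

2, 4, 4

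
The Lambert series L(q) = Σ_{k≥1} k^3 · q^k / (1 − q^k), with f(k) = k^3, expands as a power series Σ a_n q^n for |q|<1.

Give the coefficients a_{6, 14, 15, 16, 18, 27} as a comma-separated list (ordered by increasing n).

n=6: 1·6 2·3 3·2 6·1  f→[1+8+27+216]=252
n=14: 14·1 7·2 2·7 1·14  f→[2744+343+8+1]=3096
n=15: 1·15 3·5 5·3 15·1  f→[1+27+125+3375]=3528
[q^16] f(16)=4096,f(8)=512,f(4)=64,f(2)=8,f(1)=1 ⇒ 4681
[q^18] f(1)=1,f(2)=8,f(3)=27,f(6)=216,f(9)=729,f(18)=5832 ⇒ 6813
d|27:{27,9,3,1}  Σf=19683+729+27+1=20440

252, 3096, 3528, 4681, 6813, 20440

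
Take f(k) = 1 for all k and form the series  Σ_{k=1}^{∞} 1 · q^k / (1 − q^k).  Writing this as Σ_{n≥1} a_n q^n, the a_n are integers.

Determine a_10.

a_10 = 4

n=10: 1·10 2·5 5·2 10·1  f→[1+1+1+1]=4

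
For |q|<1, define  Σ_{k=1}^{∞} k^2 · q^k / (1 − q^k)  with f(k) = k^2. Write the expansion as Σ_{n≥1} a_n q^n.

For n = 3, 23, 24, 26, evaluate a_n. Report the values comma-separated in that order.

10, 530, 850, 850

q^3  k|3↦f(k): 1:1 3:9  a_3=10
d|23:{1,23}  Σf=1+529=530
n=24: 1·24 2·12 3·8 4·6 6·4 8·3 12·2 24·1  f→[1+4+9+16+36+64+144+576]=850
q^26  k|26↦f(k): 26:676 13:169 2:4 1:1  a_26=850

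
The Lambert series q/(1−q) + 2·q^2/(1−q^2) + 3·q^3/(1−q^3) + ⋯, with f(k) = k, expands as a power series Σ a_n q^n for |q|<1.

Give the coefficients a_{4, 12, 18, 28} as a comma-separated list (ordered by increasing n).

q^4  k|4↦f(k): 1:1 2:2 4:4  a_4=7
q^12  k|12↦f(k): 12:12 6:6 4:4 3:3 2:2 1:1  a_12=28
d|18:{18,9,6,3,2,1}  Σf=18+9+6+3+2+1=39
q^28  k|28↦f(k): 28:28 14:14 7:7 4:4 2:2 1:1  a_28=56

7, 28, 39, 56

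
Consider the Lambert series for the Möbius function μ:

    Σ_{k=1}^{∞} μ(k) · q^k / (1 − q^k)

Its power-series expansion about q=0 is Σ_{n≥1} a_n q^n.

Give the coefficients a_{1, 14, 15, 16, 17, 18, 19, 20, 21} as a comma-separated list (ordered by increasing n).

1, 0, 0, 0, 0, 0, 0, 0, 0

q^1  k|1↦μ(k): 1:1  a_1=1
q^14  k|14↦μ(k): 14:1 7:-1 2:-1 1:1  a_14=0
n=15: 1·15 3·5 5·3 15·1  μ→[1+(-1)+(-1)+1]=0
q^16  k|16↦μ(k): 1:1 2:-1 4:0 8:0 16:0  a_16=0
[q^17] μ(17)=-1,μ(1)=1 ⇒ 0
[q^18] μ(18)=0,μ(9)=0,μ(6)=1,μ(3)=-1,μ(2)=-1,μ(1)=1 ⇒ 0
d|19:{1,19}  Σμ=1+(-1)=0
d|20:{20,10,5,4,2,1}  Σμ=0+1+(-1)+0+(-1)+1=0
d|21:{1,3,7,21}  Σμ=1+(-1)+(-1)+1=0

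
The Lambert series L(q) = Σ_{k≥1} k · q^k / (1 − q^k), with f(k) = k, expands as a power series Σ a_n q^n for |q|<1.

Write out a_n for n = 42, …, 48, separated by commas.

96, 44, 84, 78, 72, 48, 124

d|42:{42,21,14,7,6,3,2,1}  Σf=42+21+14+7+6+3+2+1=96
d|43:{1,43}  Σf=1+43=44
[q^44] f(44)=44,f(22)=22,f(11)=11,f(4)=4,f(2)=2,f(1)=1 ⇒ 84
q^45  k|45↦f(k): 1:1 3:3 5:5 9:9 15:15 45:45  a_45=78
q^46  k|46↦f(k): 46:46 23:23 2:2 1:1  a_46=72
[q^47] f(1)=1,f(47)=47 ⇒ 48
d|48:{1,2,3,4,6,8,12,16,24,48}  Σf=1+2+3+4+6+8+12+16+24+48=124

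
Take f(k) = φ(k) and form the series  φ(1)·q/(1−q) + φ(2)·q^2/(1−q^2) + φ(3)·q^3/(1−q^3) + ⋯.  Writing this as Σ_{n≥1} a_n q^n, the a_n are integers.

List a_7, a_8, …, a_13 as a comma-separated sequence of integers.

d|7:{1,7}  Σφ=1+6=7
n=8: 8·1 4·2 2·4 1·8  φ→[4+2+1+1]=8
d|9:{9,3,1}  Σφ=6+2+1=9
n=10: 10·1 5·2 2·5 1·10  φ→[4+4+1+1]=10
[q^11] φ(1)=1,φ(11)=10 ⇒ 11
q^12  k|12↦φ(k): 12:4 6:2 4:2 3:2 2:1 1:1  a_12=12
[q^13] φ(13)=12,φ(1)=1 ⇒ 13

7, 8, 9, 10, 11, 12, 13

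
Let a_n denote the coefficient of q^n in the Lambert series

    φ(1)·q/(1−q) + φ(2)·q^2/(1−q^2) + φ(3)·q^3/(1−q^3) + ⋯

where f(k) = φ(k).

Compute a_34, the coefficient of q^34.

q^34  k|34↦φ(k): 34:16 17:16 2:1 1:1  a_34=34

a_34 = 34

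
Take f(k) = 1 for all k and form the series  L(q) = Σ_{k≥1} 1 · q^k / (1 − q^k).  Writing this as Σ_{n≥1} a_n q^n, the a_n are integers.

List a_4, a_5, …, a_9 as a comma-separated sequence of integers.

q^4  k|4↦f(k): 4:1 2:1 1:1  a_4=3
[q^5] f(1)=1,f(5)=1 ⇒ 2
q^6  k|6↦f(k): 1:1 2:1 3:1 6:1  a_6=4
n=7: 7·1 1·7  f→[1+1]=2
q^8  k|8↦f(k): 8:1 4:1 2:1 1:1  a_8=4
d|9:{1,3,9}  Σf=1+1+1=3

3, 2, 4, 2, 4, 3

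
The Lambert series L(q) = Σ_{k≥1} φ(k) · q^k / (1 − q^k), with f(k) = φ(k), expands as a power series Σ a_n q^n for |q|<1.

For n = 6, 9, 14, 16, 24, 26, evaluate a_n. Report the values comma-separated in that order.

n=6: 6·1 3·2 2·3 1·6  φ→[2+2+1+1]=6
q^9  k|9↦φ(k): 1:1 3:2 9:6  a_9=9
d|14:{14,7,2,1}  Σφ=6+6+1+1=14
q^16  k|16↦φ(k): 16:8 8:4 4:2 2:1 1:1  a_16=16
q^24  k|24↦φ(k): 1:1 2:1 3:2 4:2 6:2 8:4 12:4 24:8  a_24=24
n=26: 26·1 13·2 2·13 1·26  φ→[12+12+1+1]=26

6, 9, 14, 16, 24, 26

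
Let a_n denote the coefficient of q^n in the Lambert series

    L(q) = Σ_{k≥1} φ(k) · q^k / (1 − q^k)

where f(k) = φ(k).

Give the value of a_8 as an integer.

n=8: 8·1 4·2 2·4 1·8  φ→[4+2+1+1]=8

a_8 = 8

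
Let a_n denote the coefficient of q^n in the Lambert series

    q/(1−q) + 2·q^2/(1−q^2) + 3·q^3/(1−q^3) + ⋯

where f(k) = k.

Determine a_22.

d|22:{22,11,2,1}  Σf=22+11+2+1=36

a_22 = 36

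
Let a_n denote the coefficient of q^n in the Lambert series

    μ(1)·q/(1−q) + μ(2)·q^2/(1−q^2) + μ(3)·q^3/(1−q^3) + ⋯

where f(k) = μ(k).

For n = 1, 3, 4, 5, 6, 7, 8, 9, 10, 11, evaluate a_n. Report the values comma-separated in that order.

n=1: 1·1  μ→[1]=1
q^3  k|3↦μ(k): 3:-1 1:1  a_3=0
[q^4] μ(4)=0,μ(2)=-1,μ(1)=1 ⇒ 0
[q^5] μ(1)=1,μ(5)=-1 ⇒ 0
[q^6] μ(1)=1,μ(2)=-1,μ(3)=-1,μ(6)=1 ⇒ 0
n=7: 1·7 7·1  μ→[1+(-1)]=0
d|8:{8,4,2,1}  Σμ=0+0+(-1)+1=0
[q^9] μ(1)=1,μ(3)=-1,μ(9)=0 ⇒ 0
[q^10] μ(1)=1,μ(2)=-1,μ(5)=-1,μ(10)=1 ⇒ 0
d|11:{1,11}  Σμ=1+(-1)=0

1, 0, 0, 0, 0, 0, 0, 0, 0, 0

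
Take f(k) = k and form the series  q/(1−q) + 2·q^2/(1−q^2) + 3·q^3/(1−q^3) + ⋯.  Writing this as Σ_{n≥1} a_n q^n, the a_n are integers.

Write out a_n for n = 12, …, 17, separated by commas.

28, 14, 24, 24, 31, 18

[q^12] f(12)=12,f(6)=6,f(4)=4,f(3)=3,f(2)=2,f(1)=1 ⇒ 28
q^13  k|13↦f(k): 13:13 1:1  a_13=14
q^14  k|14↦f(k): 14:14 7:7 2:2 1:1  a_14=24
d|15:{15,5,3,1}  Σf=15+5+3+1=24
[q^16] f(1)=1,f(2)=2,f(4)=4,f(8)=8,f(16)=16 ⇒ 31
q^17  k|17↦f(k): 1:1 17:17  a_17=18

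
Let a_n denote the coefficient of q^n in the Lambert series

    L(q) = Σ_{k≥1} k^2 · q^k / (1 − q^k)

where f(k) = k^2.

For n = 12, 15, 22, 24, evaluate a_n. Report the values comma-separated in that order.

210, 260, 610, 850

[q^12] f(1)=1,f(2)=4,f(3)=9,f(4)=16,f(6)=36,f(12)=144 ⇒ 210
[q^15] f(1)=1,f(3)=9,f(5)=25,f(15)=225 ⇒ 260
[q^22] f(22)=484,f(11)=121,f(2)=4,f(1)=1 ⇒ 610
d|24:{1,2,3,4,6,8,12,24}  Σf=1+4+9+16+36+64+144+576=850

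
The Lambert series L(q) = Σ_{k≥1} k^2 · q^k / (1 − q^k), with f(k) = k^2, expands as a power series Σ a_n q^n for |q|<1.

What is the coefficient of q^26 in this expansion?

[q^26] f(1)=1,f(2)=4,f(13)=169,f(26)=676 ⇒ 850

a_26 = 850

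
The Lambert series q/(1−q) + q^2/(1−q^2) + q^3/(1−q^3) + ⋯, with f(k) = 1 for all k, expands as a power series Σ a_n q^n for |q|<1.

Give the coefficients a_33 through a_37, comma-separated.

4, 4, 4, 9, 2

q^33  k|33↦f(k): 33:1 11:1 3:1 1:1  a_33=4
q^34  k|34↦f(k): 1:1 2:1 17:1 34:1  a_34=4
d|35:{35,7,5,1}  Σf=1+1+1+1=4
[q^36] f(1)=1,f(2)=1,f(3)=1,f(4)=1,f(6)=1,f(9)=1,f(12)=1,f(18)=1,f(36)=1 ⇒ 9
d|37:{1,37}  Σf=1+1=2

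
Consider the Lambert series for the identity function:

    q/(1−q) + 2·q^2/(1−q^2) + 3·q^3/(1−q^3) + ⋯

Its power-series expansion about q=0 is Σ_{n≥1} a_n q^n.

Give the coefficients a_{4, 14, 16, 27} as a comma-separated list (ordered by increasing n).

[q^4] f(1)=1,f(2)=2,f(4)=4 ⇒ 7
d|14:{1,2,7,14}  Σf=1+2+7+14=24
n=16: 1·16 2·8 4·4 8·2 16·1  f→[1+2+4+8+16]=31
q^27  k|27↦f(k): 27:27 9:9 3:3 1:1  a_27=40

7, 24, 31, 40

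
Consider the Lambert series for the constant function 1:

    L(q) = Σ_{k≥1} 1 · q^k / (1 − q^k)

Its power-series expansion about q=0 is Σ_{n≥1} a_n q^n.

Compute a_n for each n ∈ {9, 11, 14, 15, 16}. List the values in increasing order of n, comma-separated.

q^9  k|9↦f(k): 9:1 3:1 1:1  a_9=3
n=11: 11·1 1·11  f→[1+1]=2
[q^14] f(14)=1,f(7)=1,f(2)=1,f(1)=1 ⇒ 4
n=15: 15·1 5·3 3·5 1·15  f→[1+1+1+1]=4
q^16  k|16↦f(k): 1:1 2:1 4:1 8:1 16:1  a_16=5

3, 2, 4, 4, 5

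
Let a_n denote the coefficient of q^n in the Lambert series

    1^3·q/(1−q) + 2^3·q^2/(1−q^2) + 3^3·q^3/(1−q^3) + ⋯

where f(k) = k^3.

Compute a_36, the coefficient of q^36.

[q^36] f(36)=46656,f(18)=5832,f(12)=1728,f(9)=729,f(6)=216,f(4)=64,f(3)=27,f(2)=8,f(1)=1 ⇒ 55261

a_36 = 55261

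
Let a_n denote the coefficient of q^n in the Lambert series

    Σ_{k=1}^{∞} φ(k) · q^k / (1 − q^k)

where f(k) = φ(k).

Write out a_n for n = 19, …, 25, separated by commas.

[q^19] φ(19)=18,φ(1)=1 ⇒ 19
n=20: 1·20 2·10 4·5 5·4 10·2 20·1  φ→[1+1+2+4+4+8]=20
d|21:{21,7,3,1}  Σφ=12+6+2+1=21
n=22: 22·1 11·2 2·11 1·22  φ→[10+10+1+1]=22
d|23:{1,23}  Σφ=1+22=23
n=24: 24·1 12·2 8·3 6·4 4·6 3·8 2·12 1·24  φ→[8+4+4+2+2+2+1+1]=24
q^25  k|25↦φ(k): 25:20 5:4 1:1  a_25=25

19, 20, 21, 22, 23, 24, 25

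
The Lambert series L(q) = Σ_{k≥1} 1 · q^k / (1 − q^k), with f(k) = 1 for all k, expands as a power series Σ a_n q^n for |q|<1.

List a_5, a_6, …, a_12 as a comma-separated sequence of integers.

2, 4, 2, 4, 3, 4, 2, 6

q^5  k|5↦f(k): 1:1 5:1  a_5=2
n=6: 6·1 3·2 2·3 1·6  f→[1+1+1+1]=4
q^7  k|7↦f(k): 7:1 1:1  a_7=2
[q^8] f(1)=1,f(2)=1,f(4)=1,f(8)=1 ⇒ 4
[q^9] f(1)=1,f(3)=1,f(9)=1 ⇒ 3
d|10:{1,2,5,10}  Σf=1+1+1+1=4
n=11: 1·11 11·1  f→[1+1]=2
n=12: 1·12 2·6 3·4 4·3 6·2 12·1  f→[1+1+1+1+1+1]=6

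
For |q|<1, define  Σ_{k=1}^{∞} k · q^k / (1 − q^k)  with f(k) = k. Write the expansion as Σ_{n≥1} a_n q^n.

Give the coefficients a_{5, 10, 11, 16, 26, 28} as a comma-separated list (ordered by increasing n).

q^5  k|5↦f(k): 5:5 1:1  a_5=6
d|10:{10,5,2,1}  Σf=10+5+2+1=18
d|11:{1,11}  Σf=1+11=12
d|16:{16,8,4,2,1}  Σf=16+8+4+2+1=31
n=26: 26·1 13·2 2·13 1·26  f→[26+13+2+1]=42
d|28:{28,14,7,4,2,1}  Σf=28+14+7+4+2+1=56

6, 18, 12, 31, 42, 56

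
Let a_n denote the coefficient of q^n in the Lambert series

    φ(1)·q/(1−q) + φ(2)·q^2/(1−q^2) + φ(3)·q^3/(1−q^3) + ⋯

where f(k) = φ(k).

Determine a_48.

n=48: 48·1 24·2 16·3 12·4 8·6 6·8 4·12 3·16 2·24 1·48  φ→[16+8+8+4+4+2+2+2+1+1]=48

a_48 = 48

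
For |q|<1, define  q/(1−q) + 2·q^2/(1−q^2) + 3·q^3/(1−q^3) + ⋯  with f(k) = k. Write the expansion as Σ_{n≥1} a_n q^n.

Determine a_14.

q^14  k|14↦f(k): 1:1 2:2 7:7 14:14  a_14=24

a_14 = 24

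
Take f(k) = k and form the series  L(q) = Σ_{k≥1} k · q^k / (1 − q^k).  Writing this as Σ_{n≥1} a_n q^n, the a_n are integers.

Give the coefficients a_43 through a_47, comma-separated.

d|43:{43,1}  Σf=43+1=44
n=44: 1·44 2·22 4·11 11·4 22·2 44·1  f→[1+2+4+11+22+44]=84
n=45: 45·1 15·3 9·5 5·9 3·15 1·45  f→[45+15+9+5+3+1]=78
d|46:{1,2,23,46}  Σf=1+2+23+46=72
q^47  k|47↦f(k): 47:47 1:1  a_47=48

44, 84, 78, 72, 48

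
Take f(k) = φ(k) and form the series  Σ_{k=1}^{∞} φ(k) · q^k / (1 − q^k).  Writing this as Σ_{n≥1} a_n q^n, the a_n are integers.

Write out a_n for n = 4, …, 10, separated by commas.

q^4  k|4↦φ(k): 1:1 2:1 4:2  a_4=4
d|5:{1,5}  Σφ=1+4=5
n=6: 1·6 2·3 3·2 6·1  φ→[1+1+2+2]=6
n=7: 1·7 7·1  φ→[1+6]=7
[q^8] φ(8)=4,φ(4)=2,φ(2)=1,φ(1)=1 ⇒ 8
[q^9] φ(1)=1,φ(3)=2,φ(9)=6 ⇒ 9
d|10:{1,2,5,10}  Σφ=1+1+4+4=10

4, 5, 6, 7, 8, 9, 10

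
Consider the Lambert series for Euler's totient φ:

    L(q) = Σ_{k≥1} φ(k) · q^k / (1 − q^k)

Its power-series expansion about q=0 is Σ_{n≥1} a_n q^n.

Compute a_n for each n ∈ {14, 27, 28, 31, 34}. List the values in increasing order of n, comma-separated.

q^14  k|14↦φ(k): 1:1 2:1 7:6 14:6  a_14=14
[q^27] φ(1)=1,φ(3)=2,φ(9)=6,φ(27)=18 ⇒ 27
n=28: 1·28 2·14 4·7 7·4 14·2 28·1  φ→[1+1+2+6+6+12]=28
[q^31] φ(31)=30,φ(1)=1 ⇒ 31
q^34  k|34↦φ(k): 34:16 17:16 2:1 1:1  a_34=34

14, 27, 28, 31, 34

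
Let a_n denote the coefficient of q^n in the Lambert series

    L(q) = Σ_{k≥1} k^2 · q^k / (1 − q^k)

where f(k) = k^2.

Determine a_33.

a_33 = 1220

q^33  k|33↦f(k): 1:1 3:9 11:121 33:1089  a_33=1220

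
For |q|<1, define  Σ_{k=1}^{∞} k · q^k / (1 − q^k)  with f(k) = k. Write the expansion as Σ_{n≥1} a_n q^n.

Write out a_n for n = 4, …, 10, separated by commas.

7, 6, 12, 8, 15, 13, 18

[q^4] f(1)=1,f(2)=2,f(4)=4 ⇒ 7
n=5: 1·5 5·1  f→[1+5]=6
n=6: 6·1 3·2 2·3 1·6  f→[6+3+2+1]=12
n=7: 1·7 7·1  f→[1+7]=8
[q^8] f(8)=8,f(4)=4,f(2)=2,f(1)=1 ⇒ 15
d|9:{9,3,1}  Σf=9+3+1=13
d|10:{1,2,5,10}  Σf=1+2+5+10=18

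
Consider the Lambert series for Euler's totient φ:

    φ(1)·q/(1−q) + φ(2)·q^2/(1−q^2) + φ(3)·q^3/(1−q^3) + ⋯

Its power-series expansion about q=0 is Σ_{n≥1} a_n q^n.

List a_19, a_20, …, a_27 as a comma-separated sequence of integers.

n=19: 19·1 1·19  φ→[18+1]=19
d|20:{1,2,4,5,10,20}  Σφ=1+1+2+4+4+8=20
q^21  k|21↦φ(k): 1:1 3:2 7:6 21:12  a_21=21
[q^22] φ(22)=10,φ(11)=10,φ(2)=1,φ(1)=1 ⇒ 22
q^23  k|23↦φ(k): 1:1 23:22  a_23=23
d|24:{24,12,8,6,4,3,2,1}  Σφ=8+4+4+2+2+2+1+1=24
d|25:{25,5,1}  Σφ=20+4+1=25
n=26: 1·26 2·13 13·2 26·1  φ→[1+1+12+12]=26
q^27  k|27↦φ(k): 27:18 9:6 3:2 1:1  a_27=27

19, 20, 21, 22, 23, 24, 25, 26, 27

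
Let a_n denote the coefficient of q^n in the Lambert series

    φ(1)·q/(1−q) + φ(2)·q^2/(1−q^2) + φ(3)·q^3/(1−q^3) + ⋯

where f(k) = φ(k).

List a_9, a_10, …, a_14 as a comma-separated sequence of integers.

n=9: 9·1 3·3 1·9  φ→[6+2+1]=9
d|10:{1,2,5,10}  Σφ=1+1+4+4=10
d|11:{1,11}  Σφ=1+10=11
d|12:{12,6,4,3,2,1}  Σφ=4+2+2+2+1+1=12
[q^13] φ(13)=12,φ(1)=1 ⇒ 13
[q^14] φ(14)=6,φ(7)=6,φ(2)=1,φ(1)=1 ⇒ 14

9, 10, 11, 12, 13, 14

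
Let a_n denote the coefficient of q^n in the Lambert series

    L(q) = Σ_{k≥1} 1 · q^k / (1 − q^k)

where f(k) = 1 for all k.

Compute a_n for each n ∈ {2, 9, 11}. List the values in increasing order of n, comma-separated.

2, 3, 2

[q^2] f(2)=1,f(1)=1 ⇒ 2
n=9: 9·1 3·3 1·9  f→[1+1+1]=3
d|11:{1,11}  Σf=1+1=2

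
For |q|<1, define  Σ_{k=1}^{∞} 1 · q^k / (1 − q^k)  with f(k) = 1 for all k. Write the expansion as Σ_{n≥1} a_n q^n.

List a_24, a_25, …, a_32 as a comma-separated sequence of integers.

d|24:{24,12,8,6,4,3,2,1}  Σf=1+1+1+1+1+1+1+1=8
q^25  k|25↦f(k): 1:1 5:1 25:1  a_25=3
n=26: 26·1 13·2 2·13 1·26  f→[1+1+1+1]=4
d|27:{1,3,9,27}  Σf=1+1+1+1=4
q^28  k|28↦f(k): 28:1 14:1 7:1 4:1 2:1 1:1  a_28=6
n=29: 1·29 29·1  f→[1+1]=2
n=30: 30·1 15·2 10·3 6·5 5·6 3·10 2·15 1·30  f→[1+1+1+1+1+1+1+1]=8
n=31: 1·31 31·1  f→[1+1]=2
d|32:{32,16,8,4,2,1}  Σf=1+1+1+1+1+1=6

8, 3, 4, 4, 6, 2, 8, 2, 6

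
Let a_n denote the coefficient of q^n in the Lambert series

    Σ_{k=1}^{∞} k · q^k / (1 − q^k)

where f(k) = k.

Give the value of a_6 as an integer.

q^6  k|6↦f(k): 6:6 3:3 2:2 1:1  a_6=12

a_6 = 12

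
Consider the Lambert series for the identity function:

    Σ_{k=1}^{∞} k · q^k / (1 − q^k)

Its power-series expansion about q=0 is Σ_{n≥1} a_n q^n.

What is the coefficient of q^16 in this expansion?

[q^16] f(16)=16,f(8)=8,f(4)=4,f(2)=2,f(1)=1 ⇒ 31

a_16 = 31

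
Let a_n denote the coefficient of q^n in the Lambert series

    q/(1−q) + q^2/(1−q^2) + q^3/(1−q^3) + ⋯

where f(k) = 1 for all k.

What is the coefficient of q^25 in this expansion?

a_25 = 3

n=25: 1·25 5·5 25·1  f→[1+1+1]=3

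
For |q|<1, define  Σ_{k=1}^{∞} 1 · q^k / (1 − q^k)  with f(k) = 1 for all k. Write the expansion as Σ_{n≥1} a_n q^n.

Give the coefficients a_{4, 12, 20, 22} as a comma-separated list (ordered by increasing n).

3, 6, 6, 4

d|4:{1,2,4}  Σf=1+1+1=3
d|12:{1,2,3,4,6,12}  Σf=1+1+1+1+1+1=6
[q^20] f(20)=1,f(10)=1,f(5)=1,f(4)=1,f(2)=1,f(1)=1 ⇒ 6
n=22: 22·1 11·2 2·11 1·22  f→[1+1+1+1]=4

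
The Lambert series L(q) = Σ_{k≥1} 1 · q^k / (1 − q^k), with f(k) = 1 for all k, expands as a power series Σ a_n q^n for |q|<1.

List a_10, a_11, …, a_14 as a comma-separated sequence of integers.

4, 2, 6, 2, 4

d|10:{10,5,2,1}  Σf=1+1+1+1=4
n=11: 1·11 11·1  f→[1+1]=2
d|12:{1,2,3,4,6,12}  Σf=1+1+1+1+1+1=6
q^13  k|13↦f(k): 1:1 13:1  a_13=2
n=14: 14·1 7·2 2·7 1·14  f→[1+1+1+1]=4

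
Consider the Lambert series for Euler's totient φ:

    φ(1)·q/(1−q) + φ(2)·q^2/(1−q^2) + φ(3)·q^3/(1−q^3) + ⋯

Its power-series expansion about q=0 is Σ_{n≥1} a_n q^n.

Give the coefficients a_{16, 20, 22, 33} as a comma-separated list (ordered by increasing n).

[q^16] φ(1)=1,φ(2)=1,φ(4)=2,φ(8)=4,φ(16)=8 ⇒ 16
q^20  k|20↦φ(k): 20:8 10:4 5:4 4:2 2:1 1:1  a_20=20
n=22: 22·1 11·2 2·11 1·22  φ→[10+10+1+1]=22
[q^33] φ(1)=1,φ(3)=2,φ(11)=10,φ(33)=20 ⇒ 33

16, 20, 22, 33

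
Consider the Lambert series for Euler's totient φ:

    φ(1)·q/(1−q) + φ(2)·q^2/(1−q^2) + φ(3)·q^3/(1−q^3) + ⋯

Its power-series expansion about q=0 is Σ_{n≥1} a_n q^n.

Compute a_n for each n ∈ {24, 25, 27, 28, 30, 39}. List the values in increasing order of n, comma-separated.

q^24  k|24↦φ(k): 1:1 2:1 3:2 4:2 6:2 8:4 12:4 24:8  a_24=24
[q^25] φ(25)=20,φ(5)=4,φ(1)=1 ⇒ 25
d|27:{1,3,9,27}  Σφ=1+2+6+18=27
[q^28] φ(28)=12,φ(14)=6,φ(7)=6,φ(4)=2,φ(2)=1,φ(1)=1 ⇒ 28
n=30: 1·30 2·15 3·10 5·6 6·5 10·3 15·2 30·1  φ→[1+1+2+4+2+4+8+8]=30
q^39  k|39↦φ(k): 39:24 13:12 3:2 1:1  a_39=39

24, 25, 27, 28, 30, 39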